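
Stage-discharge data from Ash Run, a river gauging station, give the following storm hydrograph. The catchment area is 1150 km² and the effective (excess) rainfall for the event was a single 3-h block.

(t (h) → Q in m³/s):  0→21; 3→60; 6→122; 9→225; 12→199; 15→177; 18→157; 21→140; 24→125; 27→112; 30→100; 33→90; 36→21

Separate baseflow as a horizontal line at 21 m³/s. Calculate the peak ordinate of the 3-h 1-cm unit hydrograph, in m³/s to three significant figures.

Direct runoff: 0.0, 39.0, 101.0, 204.0, 178.0, 156.0, 136.0, 119.0, 104.0, 91.0, 79.0, 69.0, 0.0 m³/s; ΣQ_DR = 1276 m³/s, peak = 204.0 m³/s.
Runoff depth d = ΣQ_DR·Δt / A = 1276 × 10800 / (1150 km²) = 11.98 mm.
The 1-cm UH is the DRH scaled by (10 mm)/d, so U_p = 204.0 × 10/11.98 = 170 m³/s.

U_p ≈ 170 m³/s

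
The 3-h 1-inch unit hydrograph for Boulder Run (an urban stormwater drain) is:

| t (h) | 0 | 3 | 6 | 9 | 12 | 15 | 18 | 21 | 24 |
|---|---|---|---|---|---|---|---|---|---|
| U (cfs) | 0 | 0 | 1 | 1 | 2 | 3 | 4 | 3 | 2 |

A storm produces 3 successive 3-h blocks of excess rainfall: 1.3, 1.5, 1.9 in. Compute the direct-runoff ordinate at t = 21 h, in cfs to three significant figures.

By discrete convolution, Q_j = Σ (P_i / 1 in) · U_{j−i}.
At t = 21 h (j=7): Q = (1.3/1)·3 + (1.5/1)·4 + (1.9/1)·3 = 15.6 cfs.

Q ≈ 15.6 cfs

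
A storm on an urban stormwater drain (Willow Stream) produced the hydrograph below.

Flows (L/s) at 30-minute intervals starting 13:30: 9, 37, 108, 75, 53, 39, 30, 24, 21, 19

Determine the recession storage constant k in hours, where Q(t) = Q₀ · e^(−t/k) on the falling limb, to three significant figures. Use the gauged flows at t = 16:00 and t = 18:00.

k ≈ 2.78 h

On the falling limb, Q drops from 39 to 19 L/s between t = 16:00 and t = 18:00 (Δt = 2 h).
k = −Δt / ln(Q₂/Q₁) = −2 / ln(19/39) = 2.78 h.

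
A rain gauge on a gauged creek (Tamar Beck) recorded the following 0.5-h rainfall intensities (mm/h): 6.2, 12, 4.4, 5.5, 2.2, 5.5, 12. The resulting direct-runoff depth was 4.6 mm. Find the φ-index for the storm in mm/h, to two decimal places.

Only the 2 blocks with intensity above φ contribute runoff: 12, 12 mm/h.
Σ(I−φ)·Δt = d  ⇒  (12+12 − 2φ)·0.5 = 4.6
φ = (24.00 − 4.6/0.5) / 2 = 7.40 mm/h.

φ ≈ 7.40 mm/h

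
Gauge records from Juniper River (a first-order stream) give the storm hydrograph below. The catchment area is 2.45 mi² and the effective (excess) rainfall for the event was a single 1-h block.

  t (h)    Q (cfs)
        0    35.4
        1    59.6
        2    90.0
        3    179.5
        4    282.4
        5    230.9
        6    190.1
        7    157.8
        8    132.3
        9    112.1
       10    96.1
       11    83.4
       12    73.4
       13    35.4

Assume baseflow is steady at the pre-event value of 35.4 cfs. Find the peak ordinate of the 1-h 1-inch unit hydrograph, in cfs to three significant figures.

Direct runoff: 0.0, 24.2, 54.6, 144.1, 247.0, 195.5, 154.7, 122.4, 96.9, 76.7, 60.7, 48.0, 38.0, 0.0 cfs; ΣQ_DR = 1263 cfs, peak = 247.0 cfs.
Runoff depth d = ΣQ_DR·Δt / A = 1263 × 3600 / (2.45 mi²) = 0.7987 in.
The 1-inch UH is the DRH scaled by (1 in)/d, so U_p = 247.0 × 1/0.7987 = 309 cfs.

U_p ≈ 309 cfs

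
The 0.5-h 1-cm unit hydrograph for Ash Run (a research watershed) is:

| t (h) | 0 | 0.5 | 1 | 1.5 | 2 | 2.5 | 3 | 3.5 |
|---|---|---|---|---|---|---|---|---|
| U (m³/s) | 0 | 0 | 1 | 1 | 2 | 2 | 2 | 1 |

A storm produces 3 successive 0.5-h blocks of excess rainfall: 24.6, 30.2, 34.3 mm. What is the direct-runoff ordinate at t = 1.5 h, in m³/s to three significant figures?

Q ≈ 5.48 m³/s

By discrete convolution, Q_j = Σ (P_i / 10 mm) · U_{j−i}.
At t = 1.5 h (j=3): Q = (24.6/10)·1 + (30.2/10)·1 + (34.3/10)·0 = 5.48 m³/s.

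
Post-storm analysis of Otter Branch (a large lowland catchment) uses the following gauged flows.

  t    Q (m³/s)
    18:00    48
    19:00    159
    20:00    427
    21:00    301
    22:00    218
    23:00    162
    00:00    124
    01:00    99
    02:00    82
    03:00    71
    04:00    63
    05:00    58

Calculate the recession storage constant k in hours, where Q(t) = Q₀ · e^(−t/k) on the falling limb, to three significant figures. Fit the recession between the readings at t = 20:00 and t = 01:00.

k ≈ 3.42 h

On the falling limb, Q drops from 427 to 99 m³/s between t = 20:00 and t = 01:00 (Δt = 5 h).
k = −Δt / ln(Q₂/Q₁) = −5 / ln(99/427) = 3.42 h.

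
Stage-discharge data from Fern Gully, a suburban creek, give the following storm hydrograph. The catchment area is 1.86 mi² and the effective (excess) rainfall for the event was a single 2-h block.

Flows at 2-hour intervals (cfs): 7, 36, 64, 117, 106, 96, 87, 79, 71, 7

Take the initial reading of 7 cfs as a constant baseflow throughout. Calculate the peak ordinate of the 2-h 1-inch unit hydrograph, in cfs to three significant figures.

Direct runoff: 0.0, 29.0, 57.0, 110.0, 99.0, 89.0, 80.0, 72.0, 64.0, 0.0 cfs; ΣQ_DR = 600.0 cfs, peak = 110.0 cfs.
Runoff depth d = ΣQ_DR·Δt / A = 600.0 × 7200 / (1.86 mi²) = 0.9997 in.
The 1-inch UH is the DRH scaled by (1 in)/d, so U_p = 110.0 × 1/0.9997 = 110 cfs.

U_p ≈ 110 cfs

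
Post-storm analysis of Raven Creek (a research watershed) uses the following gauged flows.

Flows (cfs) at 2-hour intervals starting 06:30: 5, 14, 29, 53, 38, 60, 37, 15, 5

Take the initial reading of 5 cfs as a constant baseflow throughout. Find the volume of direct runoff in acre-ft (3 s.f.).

V ≈ 34.9 acre-ft

Direct-runoff ordinates (Q − Q_b): 0.0, 9.0, 24.0, 48.0, 33.0, 55.0, 32.0, 10.0, 0.0 cfs.
ΣQ_DR = 211.0 cfs.
With Δt = 2 h = 7200 s, V = ΣQ_DR · Δt = 211.0 × 7200 = 1.52 × 10^6 ft³ = 34.9 acre-ft.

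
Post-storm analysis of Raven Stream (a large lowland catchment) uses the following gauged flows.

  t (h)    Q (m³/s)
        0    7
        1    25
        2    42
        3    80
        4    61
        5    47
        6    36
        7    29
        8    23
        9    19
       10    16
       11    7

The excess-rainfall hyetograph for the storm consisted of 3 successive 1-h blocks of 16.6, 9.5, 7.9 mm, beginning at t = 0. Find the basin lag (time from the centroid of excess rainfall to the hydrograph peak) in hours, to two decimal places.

t_L ≈ 1.76 h

Centroid of excess rainfall: t_c = Σ P_i·t̄_i / ΣP_i = 1.2441 h (block centres at 0.5, 1.5, 2.5 h).
Hydrograph peak occurs at t = 3 h, so basin lag t_L = 3 − 1.2441 = 1.76 h.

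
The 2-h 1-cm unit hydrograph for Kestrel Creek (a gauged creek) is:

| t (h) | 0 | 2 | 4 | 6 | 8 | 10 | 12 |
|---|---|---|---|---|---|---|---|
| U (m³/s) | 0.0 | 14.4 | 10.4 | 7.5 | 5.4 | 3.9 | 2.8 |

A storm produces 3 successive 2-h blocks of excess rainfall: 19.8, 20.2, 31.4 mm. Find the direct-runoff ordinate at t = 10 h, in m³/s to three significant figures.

Q ≈ 42.2 m³/s

By discrete convolution, Q_j = Σ (P_i / 10 mm) · U_{j−i}.
At t = 10 h (j=5): Q = (19.8/10)·3.9 + (20.2/10)·5.4 + (31.4/10)·7.5 = 42.2 m³/s.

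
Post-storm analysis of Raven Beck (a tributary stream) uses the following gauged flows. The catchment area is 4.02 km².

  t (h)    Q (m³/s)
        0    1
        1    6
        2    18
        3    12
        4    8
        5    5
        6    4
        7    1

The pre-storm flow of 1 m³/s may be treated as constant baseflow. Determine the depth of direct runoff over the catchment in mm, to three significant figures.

Direct runoff: 0.0, 5.0, 17.0, 11.0, 7.0, 4.0, 3.0, 0.0 m³/s; ΣQ_DR = 47.00 m³/s.
V = ΣQ_DR · Δt = 47.00 × 3600 s = 1.692 × 10^5 m³.
Over A = 4.02 km², depth = V / A = 42.1 mm.

d ≈ 42.1 mm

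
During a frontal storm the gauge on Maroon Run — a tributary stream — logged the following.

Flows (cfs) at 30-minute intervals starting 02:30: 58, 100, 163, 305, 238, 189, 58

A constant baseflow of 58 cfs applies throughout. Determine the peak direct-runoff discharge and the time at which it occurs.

Subtracting baseflow gives direct-runoff ordinates: 0.0, 42.0, 105.0, 247.0, 180.0, 131.0, 0.0 cfs.
The maximum is 247.0 cfs, occurring at the reading for t = 04:00.

Q_p = 247.0 cfs at t = 04:00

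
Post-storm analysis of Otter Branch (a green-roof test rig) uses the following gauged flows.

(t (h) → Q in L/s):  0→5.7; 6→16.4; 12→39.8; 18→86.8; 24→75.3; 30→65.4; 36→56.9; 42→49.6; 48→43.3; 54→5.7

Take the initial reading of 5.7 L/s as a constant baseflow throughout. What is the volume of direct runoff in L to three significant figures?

Direct-runoff ordinates (Q − Q_b): 0.0, 10.7, 34.1, 81.1, 69.6, 59.7, 51.2, 43.9, 37.6, 0.0 L/s.
ΣQ_DR = 387.9 L/s.
With Δt = 6 h = 21600 s, V = ΣQ_DR · Δt = 387.9 × 21600 = 8.38 × 10^6 L.

V ≈ 8.38 × 10^6 L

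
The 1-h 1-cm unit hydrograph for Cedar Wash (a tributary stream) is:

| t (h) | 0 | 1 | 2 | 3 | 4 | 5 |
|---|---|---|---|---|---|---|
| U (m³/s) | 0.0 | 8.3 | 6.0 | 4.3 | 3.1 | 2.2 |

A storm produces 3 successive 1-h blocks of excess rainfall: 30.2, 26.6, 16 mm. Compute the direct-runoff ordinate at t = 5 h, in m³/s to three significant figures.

Q ≈ 21.8 m³/s

By discrete convolution, Q_j = Σ (P_i / 10 mm) · U_{j−i}.
At t = 5 h (j=5): Q = (30.2/10)·2.2 + (26.6/10)·3.1 + (16/10)·4.3 = 21.8 m³/s.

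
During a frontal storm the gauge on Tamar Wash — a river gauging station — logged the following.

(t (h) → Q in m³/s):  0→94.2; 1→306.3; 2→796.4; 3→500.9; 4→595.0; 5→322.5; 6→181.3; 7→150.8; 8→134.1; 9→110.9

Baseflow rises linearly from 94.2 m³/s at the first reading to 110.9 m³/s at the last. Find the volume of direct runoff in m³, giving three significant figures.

V ≈ 7.80 × 10^6 m³

Direct-runoff ordinates (Q − Q_b): 0.00, 210.24, 698.49, 401.13, 493.38, 219.02, 75.97, 43.61, 25.06, 0.00 m³/s.
ΣQ_DR = 2167 m³/s.
With Δt = 1 h = 3600 s, V = ΣQ_DR · Δt = 2167 × 3600 = 7.80 × 10^6 m³.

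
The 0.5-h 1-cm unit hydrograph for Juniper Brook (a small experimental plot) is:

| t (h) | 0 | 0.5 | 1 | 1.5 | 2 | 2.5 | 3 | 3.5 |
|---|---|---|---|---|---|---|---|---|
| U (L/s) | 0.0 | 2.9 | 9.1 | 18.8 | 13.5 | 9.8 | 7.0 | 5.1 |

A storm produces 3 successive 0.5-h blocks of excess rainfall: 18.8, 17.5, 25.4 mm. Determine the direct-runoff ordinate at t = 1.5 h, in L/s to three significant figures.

By discrete convolution, Q_j = Σ (P_i / 10 mm) · U_{j−i}.
At t = 1.5 h (j=3): Q = (18.8/10)·18.8 + (17.5/10)·9.1 + (25.4/10)·2.9 = 58.6 L/s.

Q ≈ 58.6 L/s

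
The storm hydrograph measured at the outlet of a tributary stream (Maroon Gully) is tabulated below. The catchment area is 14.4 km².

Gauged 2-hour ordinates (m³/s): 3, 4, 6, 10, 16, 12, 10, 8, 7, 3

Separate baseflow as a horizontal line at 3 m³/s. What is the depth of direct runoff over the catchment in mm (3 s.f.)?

Direct runoff: 0.0, 1.0, 3.0, 7.0, 13.0, 9.0, 7.0, 5.0, 4.0, 0.0 m³/s; ΣQ_DR = 49.00 m³/s.
V = ΣQ_DR · Δt = 49.00 × 7200 s = 3.528 × 10^5 m³.
Over A = 14.4 km², depth = V / A = 24.5 mm.

d ≈ 24.5 mm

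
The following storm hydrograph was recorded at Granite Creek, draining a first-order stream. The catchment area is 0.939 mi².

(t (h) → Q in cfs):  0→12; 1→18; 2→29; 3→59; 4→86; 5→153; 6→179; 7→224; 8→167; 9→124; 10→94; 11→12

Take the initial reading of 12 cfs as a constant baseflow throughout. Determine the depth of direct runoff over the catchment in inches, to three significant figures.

d ≈ 1.67 in

Direct runoff: 0.0, 6.0, 17.0, 47.0, 74.0, 141.0, 167.0, 212.0, 155.0, 112.0, 82.0, 0.0 cfs; ΣQ_DR = 1013 cfs.
V = ΣQ_DR · Δt = 1013 × 3600 s = 3.647 × 10^6 ft³.
Over A = 0.939 mi², depth = V / A = 1.67 in.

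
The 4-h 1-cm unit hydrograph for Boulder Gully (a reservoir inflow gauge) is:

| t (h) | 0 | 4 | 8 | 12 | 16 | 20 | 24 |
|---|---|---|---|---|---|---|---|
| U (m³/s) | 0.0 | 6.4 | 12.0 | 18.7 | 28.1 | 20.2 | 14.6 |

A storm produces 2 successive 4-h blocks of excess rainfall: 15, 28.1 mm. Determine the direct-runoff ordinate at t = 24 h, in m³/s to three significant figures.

By discrete convolution, Q_j = Σ (P_i / 10 mm) · U_{j−i}.
At t = 24 h (j=6): Q = (15/10)·14.6 + (28.1/10)·20.2 = 78.7 m³/s.

Q ≈ 78.7 m³/s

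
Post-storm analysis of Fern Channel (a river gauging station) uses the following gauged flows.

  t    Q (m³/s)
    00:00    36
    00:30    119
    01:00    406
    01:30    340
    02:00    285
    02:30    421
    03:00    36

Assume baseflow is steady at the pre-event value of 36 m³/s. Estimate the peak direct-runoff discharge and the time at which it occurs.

Q_p = 385.0 m³/s at t = 02:30

Subtracting baseflow gives direct-runoff ordinates: 0.0, 83.0, 370.0, 304.0, 249.0, 385.0, 0.0 m³/s.
The maximum is 385.0 m³/s, occurring at the reading for t = 02:30.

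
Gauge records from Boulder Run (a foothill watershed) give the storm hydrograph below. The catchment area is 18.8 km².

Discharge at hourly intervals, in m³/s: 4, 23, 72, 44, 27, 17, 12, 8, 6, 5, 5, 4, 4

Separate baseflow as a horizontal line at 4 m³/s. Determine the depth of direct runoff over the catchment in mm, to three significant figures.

Direct runoff: 0.0, 19.0, 68.0, 40.0, 23.0, 13.0, 8.0, 4.0, 2.0, 1.0, 1.0, 0.0, 0.0 m³/s; ΣQ_DR = 179.0 m³/s.
V = ΣQ_DR · Δt = 179.0 × 3600 s = 6.444 × 10^5 m³.
Over A = 18.8 km², depth = V / A = 34.3 mm.

d ≈ 34.3 mm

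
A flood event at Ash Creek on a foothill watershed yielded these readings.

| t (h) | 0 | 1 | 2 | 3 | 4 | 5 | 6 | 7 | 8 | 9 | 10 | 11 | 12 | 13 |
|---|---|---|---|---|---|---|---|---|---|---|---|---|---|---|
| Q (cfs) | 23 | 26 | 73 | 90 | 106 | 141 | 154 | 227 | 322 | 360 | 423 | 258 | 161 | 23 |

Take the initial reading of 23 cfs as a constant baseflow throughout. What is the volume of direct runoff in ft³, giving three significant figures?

Direct-runoff ordinates (Q − Q_b): 0.0, 3.0, 50.0, 67.0, 83.0, 118.0, 131.0, 204.0, 299.0, 337.0, 400.0, 235.0, 138.0, 0.0 cfs.
ΣQ_DR = 2065 cfs.
With Δt = 1 h = 3600 s, V = ΣQ_DR · Δt = 2065 × 3600 = 7.43 × 10^6 ft³.

V ≈ 7.43 × 10^6 ft³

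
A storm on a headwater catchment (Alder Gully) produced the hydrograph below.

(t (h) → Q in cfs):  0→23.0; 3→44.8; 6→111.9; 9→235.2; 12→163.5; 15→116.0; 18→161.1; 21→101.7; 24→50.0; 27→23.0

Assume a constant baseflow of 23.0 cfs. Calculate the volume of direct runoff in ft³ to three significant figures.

Direct-runoff ordinates (Q − Q_b): 0.0, 21.8, 88.9, 212.2, 140.5, 93.0, 138.1, 78.7, 27.0, 0.0 cfs.
ΣQ_DR = 800.2 cfs.
With Δt = 3 h = 10800 s, V = ΣQ_DR · Δt = 800.2 × 10800 = 8.64 × 10^6 ft³.

V ≈ 8.64 × 10^6 ft³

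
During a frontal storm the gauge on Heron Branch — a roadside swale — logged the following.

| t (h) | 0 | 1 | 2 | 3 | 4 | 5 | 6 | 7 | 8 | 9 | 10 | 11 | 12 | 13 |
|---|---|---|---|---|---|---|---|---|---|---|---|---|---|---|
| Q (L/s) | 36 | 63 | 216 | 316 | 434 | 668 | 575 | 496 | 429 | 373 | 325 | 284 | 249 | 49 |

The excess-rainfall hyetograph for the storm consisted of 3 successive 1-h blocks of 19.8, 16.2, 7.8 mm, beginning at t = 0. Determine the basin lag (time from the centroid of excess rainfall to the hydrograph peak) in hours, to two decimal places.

Centroid of excess rainfall: t_c = Σ P_i·t̄_i / ΣP_i = 1.2260 h (block centres at 0.5, 1.5, 2.5 h).
Hydrograph peak occurs at t = 5 h, so basin lag t_L = 5 − 1.2260 = 3.77 h.

t_L ≈ 3.77 h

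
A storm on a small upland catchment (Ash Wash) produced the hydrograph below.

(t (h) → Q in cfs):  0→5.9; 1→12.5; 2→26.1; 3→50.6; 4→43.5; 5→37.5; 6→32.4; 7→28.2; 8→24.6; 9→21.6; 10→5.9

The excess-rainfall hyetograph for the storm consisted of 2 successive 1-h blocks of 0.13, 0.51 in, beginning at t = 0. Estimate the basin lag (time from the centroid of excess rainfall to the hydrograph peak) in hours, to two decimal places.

Centroid of excess rainfall: t_c = Σ P_i·t̄_i / ΣP_i = 1.2969 h (block centres at 0.5, 1.5 h).
Hydrograph peak occurs at t = 3 h, so basin lag t_L = 3 − 1.2969 = 1.70 h.

t_L ≈ 1.70 h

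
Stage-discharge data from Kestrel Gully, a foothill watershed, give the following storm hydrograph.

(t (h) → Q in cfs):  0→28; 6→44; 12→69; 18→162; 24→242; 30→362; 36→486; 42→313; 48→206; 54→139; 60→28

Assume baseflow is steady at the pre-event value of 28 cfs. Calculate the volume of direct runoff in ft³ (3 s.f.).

V ≈ 3.83 × 10^7 ft³

Direct-runoff ordinates (Q − Q_b): 0.0, 16.0, 41.0, 134.0, 214.0, 334.0, 458.0, 285.0, 178.0, 111.0, 0.0 cfs.
ΣQ_DR = 1771 cfs.
With Δt = 6 h = 21600 s, V = ΣQ_DR · Δt = 1771 × 21600 = 3.83 × 10^7 ft³.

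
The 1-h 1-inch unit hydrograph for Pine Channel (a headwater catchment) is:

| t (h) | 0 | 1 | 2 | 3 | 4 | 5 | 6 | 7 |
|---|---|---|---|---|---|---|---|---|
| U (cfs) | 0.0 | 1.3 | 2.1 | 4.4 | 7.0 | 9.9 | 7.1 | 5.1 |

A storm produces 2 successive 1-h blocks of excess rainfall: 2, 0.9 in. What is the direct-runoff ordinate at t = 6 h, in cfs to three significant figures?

By discrete convolution, Q_j = Σ (P_i / 1 in) · U_{j−i}.
At t = 6 h (j=6): Q = (2/1)·7.1 + (0.9/1)·9.9 = 23.1 cfs.

Q ≈ 23.1 cfs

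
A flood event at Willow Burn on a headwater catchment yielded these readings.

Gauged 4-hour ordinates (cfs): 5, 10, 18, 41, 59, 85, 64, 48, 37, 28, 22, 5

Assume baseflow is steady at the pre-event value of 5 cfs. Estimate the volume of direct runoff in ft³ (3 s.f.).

V ≈ 5.21 × 10^6 ft³

Direct-runoff ordinates (Q − Q_b): 0.0, 5.0, 13.0, 36.0, 54.0, 80.0, 59.0, 43.0, 32.0, 23.0, 17.0, 0.0 cfs.
ΣQ_DR = 362.0 cfs.
With Δt = 4 h = 14400 s, V = ΣQ_DR · Δt = 362.0 × 14400 = 5.21 × 10^6 ft³.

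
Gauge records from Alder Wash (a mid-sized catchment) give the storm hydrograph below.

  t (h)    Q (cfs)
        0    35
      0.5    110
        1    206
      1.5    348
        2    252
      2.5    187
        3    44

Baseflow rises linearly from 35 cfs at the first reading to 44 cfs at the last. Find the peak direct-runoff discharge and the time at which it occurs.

Q_p = 308.50 cfs at t = 1.5 h

Subtracting baseflow gives direct-runoff ordinates: 0.00, 73.50, 168.00, 308.50, 211.00, 144.50, 0.00 cfs.
The maximum is 308.50 cfs, occurring at the reading for t = 1.5 h.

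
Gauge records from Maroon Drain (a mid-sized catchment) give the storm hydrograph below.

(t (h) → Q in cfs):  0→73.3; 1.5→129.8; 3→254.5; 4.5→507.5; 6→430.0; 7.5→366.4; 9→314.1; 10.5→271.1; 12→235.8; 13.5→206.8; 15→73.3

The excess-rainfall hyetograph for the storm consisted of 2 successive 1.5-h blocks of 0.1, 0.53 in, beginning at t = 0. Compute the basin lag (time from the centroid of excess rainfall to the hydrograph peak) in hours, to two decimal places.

Centroid of excess rainfall: t_c = Σ P_i·t̄_i / ΣP_i = 2.0119 h (block centres at 0.75, 2.25 h).
Hydrograph peak occurs at t = 4.5 h, so basin lag t_L = 4.5 − 2.0119 = 2.49 h.

t_L ≈ 2.49 h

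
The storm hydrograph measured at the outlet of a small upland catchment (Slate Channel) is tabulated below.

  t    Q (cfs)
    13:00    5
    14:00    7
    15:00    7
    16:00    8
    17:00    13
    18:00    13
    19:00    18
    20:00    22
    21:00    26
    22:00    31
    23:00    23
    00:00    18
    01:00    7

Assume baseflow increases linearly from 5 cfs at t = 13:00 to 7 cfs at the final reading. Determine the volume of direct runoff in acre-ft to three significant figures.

Direct-runoff ordinates (Q − Q_b): 0.00, 1.83, 1.67, 2.50, 7.33, 7.17, 12.00, 15.83, 19.67, 24.50, 16.33, 11.17, 0.00 cfs.
ΣQ_DR = 120.0 cfs.
With Δt = 1 h = 3600 s, V = ΣQ_DR · Δt = 120.0 × 3600 = 4.32 × 10^5 ft³ = 9.92 acre-ft.

V ≈ 9.92 acre-ft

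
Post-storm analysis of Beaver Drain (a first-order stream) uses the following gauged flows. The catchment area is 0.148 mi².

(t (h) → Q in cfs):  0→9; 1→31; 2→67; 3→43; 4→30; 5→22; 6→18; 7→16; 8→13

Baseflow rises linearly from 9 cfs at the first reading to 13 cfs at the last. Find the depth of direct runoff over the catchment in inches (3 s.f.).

Direct runoff: 0.00, 21.50, 57.00, 32.50, 19.00, 10.50, 6.00, 3.50, 0.00 cfs; ΣQ_DR = 150.0 cfs.
V = ΣQ_DR · Δt = 150.0 × 3600 s = 5.400 × 10^5 ft³.
Over A = 0.148 mi², depth = V / A = 1.57 in.

d ≈ 1.57 in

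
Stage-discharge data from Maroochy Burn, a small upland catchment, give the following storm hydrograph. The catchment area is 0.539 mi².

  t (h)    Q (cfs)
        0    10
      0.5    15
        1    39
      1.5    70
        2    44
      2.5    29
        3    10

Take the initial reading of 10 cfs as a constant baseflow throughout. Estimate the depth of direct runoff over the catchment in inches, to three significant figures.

Direct runoff: 0.0, 5.0, 29.0, 60.0, 34.0, 19.0, 0.0 cfs; ΣQ_DR = 147.0 cfs.
V = ΣQ_DR · Δt = 147.0 × 1800 s = 2.646 × 10^5 ft³.
Over A = 0.539 mi², depth = V / A = 0.211 in.

d ≈ 0.211 in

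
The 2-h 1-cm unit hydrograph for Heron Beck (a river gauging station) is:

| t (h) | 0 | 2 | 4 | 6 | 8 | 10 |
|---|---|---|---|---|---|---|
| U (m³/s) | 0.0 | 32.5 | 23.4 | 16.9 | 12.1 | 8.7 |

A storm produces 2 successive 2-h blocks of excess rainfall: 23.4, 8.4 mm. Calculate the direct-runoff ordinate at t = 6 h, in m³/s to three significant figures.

Q ≈ 59.2 m³/s

By discrete convolution, Q_j = Σ (P_i / 10 mm) · U_{j−i}.
At t = 6 h (j=3): Q = (23.4/10)·16.9 + (8.4/10)·23.4 = 59.2 m³/s.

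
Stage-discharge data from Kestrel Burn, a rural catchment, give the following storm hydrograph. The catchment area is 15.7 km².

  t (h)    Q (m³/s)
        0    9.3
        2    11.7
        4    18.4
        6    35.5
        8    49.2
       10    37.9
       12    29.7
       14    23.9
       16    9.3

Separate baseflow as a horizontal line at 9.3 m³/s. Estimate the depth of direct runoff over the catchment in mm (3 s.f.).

d ≈ 64.8 mm

Direct runoff: 0.0, 2.4, 9.1, 26.2, 39.9, 28.6, 20.4, 14.6, 0.0 m³/s; ΣQ_DR = 141.2 m³/s.
V = ΣQ_DR · Δt = 141.2 × 7200 s = 1.017 × 10^6 m³.
Over A = 15.7 km², depth = V / A = 64.8 mm.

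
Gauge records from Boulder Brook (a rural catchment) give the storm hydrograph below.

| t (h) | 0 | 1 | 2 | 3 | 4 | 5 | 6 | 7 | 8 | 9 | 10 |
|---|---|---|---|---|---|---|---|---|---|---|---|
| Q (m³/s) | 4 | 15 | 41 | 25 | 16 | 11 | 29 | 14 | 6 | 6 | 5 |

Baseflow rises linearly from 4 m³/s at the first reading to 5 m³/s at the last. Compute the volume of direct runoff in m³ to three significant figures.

V ≈ 4.41 × 10^5 m³

Direct-runoff ordinates (Q − Q_b): 0.00, 10.90, 36.80, 20.70, 11.60, 6.50, 24.40, 9.30, 1.20, 1.10, 0.00 m³/s.
ΣQ_DR = 122.5 m³/s.
With Δt = 1 h = 3600 s, V = ΣQ_DR · Δt = 122.5 × 3600 = 4.41 × 10^5 m³.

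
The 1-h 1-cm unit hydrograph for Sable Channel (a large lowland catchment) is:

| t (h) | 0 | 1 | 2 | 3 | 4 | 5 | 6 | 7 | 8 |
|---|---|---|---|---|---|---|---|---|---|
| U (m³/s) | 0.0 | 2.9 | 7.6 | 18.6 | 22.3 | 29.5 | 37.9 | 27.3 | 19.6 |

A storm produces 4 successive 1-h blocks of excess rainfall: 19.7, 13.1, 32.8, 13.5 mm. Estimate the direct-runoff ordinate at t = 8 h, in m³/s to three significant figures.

Q ≈ 239 m³/s

By discrete convolution, Q_j = Σ (P_i / 10 mm) · U_{j−i}.
At t = 8 h (j=8): Q = (19.7/10)·19.6 + (13.1/10)·27.3 + (32.8/10)·37.9 + (13.5/10)·29.5 = 239 m³/s.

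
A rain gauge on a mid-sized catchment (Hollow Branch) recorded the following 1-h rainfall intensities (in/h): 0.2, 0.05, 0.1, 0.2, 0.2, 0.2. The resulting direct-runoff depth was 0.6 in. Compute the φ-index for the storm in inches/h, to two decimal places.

Only the 5 blocks with intensity above φ contribute runoff: 0.2, 0.1, 0.2, 0.2, 0.2 in/h.
Σ(I−φ)·Δt = d  ⇒  (0.2+0.1+0.2+0.2+0.2 − 5φ)·1 = 0.6
φ = (0.9000 − 0.6/1) / 5 = 0.06 in/h.

φ ≈ 0.06 in/h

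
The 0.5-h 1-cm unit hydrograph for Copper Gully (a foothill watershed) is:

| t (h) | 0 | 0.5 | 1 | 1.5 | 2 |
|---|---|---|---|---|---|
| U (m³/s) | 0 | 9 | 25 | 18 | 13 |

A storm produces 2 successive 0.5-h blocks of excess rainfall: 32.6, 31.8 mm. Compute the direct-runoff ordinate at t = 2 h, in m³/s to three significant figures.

Q ≈ 99.6 m³/s

By discrete convolution, Q_j = Σ (P_i / 10 mm) · U_{j−i}.
At t = 2 h (j=4): Q = (32.6/10)·13 + (31.8/10)·18 = 99.6 m³/s.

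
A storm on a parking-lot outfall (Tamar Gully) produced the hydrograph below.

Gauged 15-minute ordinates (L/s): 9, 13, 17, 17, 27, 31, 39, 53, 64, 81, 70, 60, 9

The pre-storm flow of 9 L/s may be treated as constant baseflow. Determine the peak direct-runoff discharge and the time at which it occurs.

Q_p = 72.0 L/s at t = 2.25 h

Subtracting baseflow gives direct-runoff ordinates: 0.0, 4.0, 8.0, 8.0, 18.0, 22.0, 30.0, 44.0, 55.0, 72.0, 61.0, 51.0, 0.0 L/s.
The maximum is 72.0 L/s, occurring at the reading for t = 2.25 h.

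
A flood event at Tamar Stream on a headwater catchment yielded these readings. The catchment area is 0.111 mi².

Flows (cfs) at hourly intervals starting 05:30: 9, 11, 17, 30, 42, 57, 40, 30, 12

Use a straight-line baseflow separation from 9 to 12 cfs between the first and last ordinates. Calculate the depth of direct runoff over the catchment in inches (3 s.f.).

Direct runoff: 0.00, 1.62, 7.25, 19.88, 31.50, 46.12, 28.75, 18.38, 0.00 cfs; ΣQ_DR = 153.5 cfs.
V = ΣQ_DR · Δt = 153.5 × 3600 s = 5.526 × 10^5 ft³.
Over A = 0.111 mi², depth = V / A = 2.14 in.

d ≈ 2.14 in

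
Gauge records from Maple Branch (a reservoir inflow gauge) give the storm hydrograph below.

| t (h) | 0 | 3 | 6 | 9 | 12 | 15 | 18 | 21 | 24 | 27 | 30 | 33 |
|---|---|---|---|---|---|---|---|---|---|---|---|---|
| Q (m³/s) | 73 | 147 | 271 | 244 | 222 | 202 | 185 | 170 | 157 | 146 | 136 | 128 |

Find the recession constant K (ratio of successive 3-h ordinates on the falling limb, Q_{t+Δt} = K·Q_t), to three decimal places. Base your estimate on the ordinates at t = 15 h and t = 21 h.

K ≈ 0.917

Using the recession-limb readings at t = 15 h and t = 21 h: Q falls from 202 to 170 m³/s over 2 intervals.
K = (Q₂/Q₁)^(1/2) = (170/202)^(1/2) = 0.917.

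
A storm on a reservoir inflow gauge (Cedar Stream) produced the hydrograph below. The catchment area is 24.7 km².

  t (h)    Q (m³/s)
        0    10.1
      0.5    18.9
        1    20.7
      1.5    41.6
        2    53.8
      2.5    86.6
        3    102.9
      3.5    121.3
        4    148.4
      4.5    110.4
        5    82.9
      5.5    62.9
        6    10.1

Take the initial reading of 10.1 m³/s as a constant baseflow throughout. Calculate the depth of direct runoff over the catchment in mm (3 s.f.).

d ≈ 53.9 mm

Direct runoff: 0.0, 8.8, 10.6, 31.5, 43.7, 76.5, 92.8, 111.2, 138.3, 100.3, 72.8, 52.8, 0.0 m³/s; ΣQ_DR = 739.3 m³/s.
V = ΣQ_DR · Δt = 739.3 × 1800 s = 1.331 × 10^6 m³.
Over A = 24.7 km², depth = V / A = 53.9 mm.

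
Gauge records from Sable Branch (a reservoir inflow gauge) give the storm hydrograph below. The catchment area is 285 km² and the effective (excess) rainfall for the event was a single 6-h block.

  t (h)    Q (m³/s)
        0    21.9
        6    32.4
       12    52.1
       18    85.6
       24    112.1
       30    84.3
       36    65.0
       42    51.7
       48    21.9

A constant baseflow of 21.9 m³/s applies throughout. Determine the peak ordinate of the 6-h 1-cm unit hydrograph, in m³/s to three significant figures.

U_p ≈ 36.1 m³/s

Direct runoff: 0.0, 10.5, 30.2, 63.7, 90.2, 62.4, 43.1, 29.8, 0.0 m³/s; ΣQ_DR = 329.9 m³/s, peak = 90.2 m³/s.
Runoff depth d = ΣQ_DR·Δt / A = 329.9 × 21600 / (285 km²) = 25.00 mm.
The 1-cm UH is the DRH scaled by (10 mm)/d, so U_p = 90.2 × 10/25.00 = 36.1 m³/s.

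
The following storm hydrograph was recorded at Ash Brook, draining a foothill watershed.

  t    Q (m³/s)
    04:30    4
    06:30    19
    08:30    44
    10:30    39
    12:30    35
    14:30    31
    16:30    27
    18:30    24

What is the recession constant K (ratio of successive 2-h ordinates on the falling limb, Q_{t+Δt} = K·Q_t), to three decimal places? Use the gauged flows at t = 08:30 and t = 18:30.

K ≈ 0.886

Using the recession-limb readings at t = 08:30 and t = 18:30: Q falls from 44 to 24 m³/s over 5 intervals.
K = (Q₂/Q₁)^(1/5) = (24/44)^(1/5) = 0.886.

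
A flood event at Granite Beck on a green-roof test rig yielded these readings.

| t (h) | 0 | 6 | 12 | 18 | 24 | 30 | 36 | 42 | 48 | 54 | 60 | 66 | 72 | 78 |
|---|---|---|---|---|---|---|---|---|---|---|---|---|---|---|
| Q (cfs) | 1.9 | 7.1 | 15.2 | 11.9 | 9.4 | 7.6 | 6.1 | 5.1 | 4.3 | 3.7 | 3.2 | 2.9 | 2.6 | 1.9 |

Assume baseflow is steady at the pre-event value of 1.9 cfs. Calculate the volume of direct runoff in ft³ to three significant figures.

Direct-runoff ordinates (Q − Q_b): 0.0, 5.2, 13.3, 10.0, 7.5, 5.7, 4.2, 3.2, 2.4, 1.8, 1.3, 1.0, 0.7, 0.0 cfs.
ΣQ_DR = 56.30 cfs.
With Δt = 6 h = 21600 s, V = ΣQ_DR · Δt = 56.30 × 21600 = 1.22 × 10^6 ft³.

V ≈ 1.22 × 10^6 ft³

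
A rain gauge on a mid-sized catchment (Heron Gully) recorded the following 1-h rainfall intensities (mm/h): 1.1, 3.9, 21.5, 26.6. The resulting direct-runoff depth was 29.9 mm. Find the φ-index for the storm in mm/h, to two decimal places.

Only the 2 blocks with intensity above φ contribute runoff: 21.5, 26.6 mm/h.
Σ(I−φ)·Δt = d  ⇒  (21.5+26.6 − 2φ)·1 = 29.9
φ = (48.10 − 29.9/1) / 2 = 9.10 mm/h.

φ ≈ 9.10 mm/h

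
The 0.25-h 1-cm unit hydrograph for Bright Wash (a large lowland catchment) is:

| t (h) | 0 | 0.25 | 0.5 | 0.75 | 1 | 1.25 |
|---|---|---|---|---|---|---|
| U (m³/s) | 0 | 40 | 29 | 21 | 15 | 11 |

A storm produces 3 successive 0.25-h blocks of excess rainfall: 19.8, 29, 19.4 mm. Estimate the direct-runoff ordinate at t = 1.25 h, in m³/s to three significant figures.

Q ≈ 106 m³/s

By discrete convolution, Q_j = Σ (P_i / 10 mm) · U_{j−i}.
At t = 1.25 h (j=5): Q = (19.8/10)·11 + (29/10)·15 + (19.4/10)·21 = 106 m³/s.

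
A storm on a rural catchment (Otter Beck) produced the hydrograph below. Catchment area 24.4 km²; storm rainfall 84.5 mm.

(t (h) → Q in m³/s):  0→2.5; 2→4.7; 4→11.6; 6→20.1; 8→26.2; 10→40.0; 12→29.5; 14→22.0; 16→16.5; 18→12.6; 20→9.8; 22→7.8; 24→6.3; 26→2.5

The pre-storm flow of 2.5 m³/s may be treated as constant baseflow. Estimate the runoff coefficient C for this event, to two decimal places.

ΣQ_DR = 177.1 m³/s; V = ΣQ_DR·Δt = 1.275 × 10^6 m³.
Runoff depth d = V / A = 52.26 mm.
C = d / P = 52.26 / 84.5 = 0.62.

C ≈ 0.62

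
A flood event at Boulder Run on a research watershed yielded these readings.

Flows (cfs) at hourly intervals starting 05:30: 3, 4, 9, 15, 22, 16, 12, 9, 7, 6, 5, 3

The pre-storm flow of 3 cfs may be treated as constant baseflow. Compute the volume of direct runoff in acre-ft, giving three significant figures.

Direct-runoff ordinates (Q − Q_b): 0.0, 1.0, 6.0, 12.0, 19.0, 13.0, 9.0, 6.0, 4.0, 3.0, 2.0, 0.0 cfs.
ΣQ_DR = 75.00 cfs.
With Δt = 1 h = 3600 s, V = ΣQ_DR · Δt = 75.00 × 3600 = 2.70 × 10^5 ft³ = 6.20 acre-ft.

V ≈ 6.20 acre-ft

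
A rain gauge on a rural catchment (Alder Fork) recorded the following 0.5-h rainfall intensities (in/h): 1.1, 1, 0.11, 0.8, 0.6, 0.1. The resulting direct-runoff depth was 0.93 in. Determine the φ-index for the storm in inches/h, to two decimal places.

Only the 4 blocks with intensity above φ contribute runoff: 1.1, 1, 0.8, 0.6 in/h.
Σ(I−φ)·Δt = d  ⇒  (1.1+1+0.8+0.6 − 4φ)·0.5 = 0.93
φ = (3.500 − 0.93/0.5) / 4 = 0.41 in/h.

φ ≈ 0.41 in/h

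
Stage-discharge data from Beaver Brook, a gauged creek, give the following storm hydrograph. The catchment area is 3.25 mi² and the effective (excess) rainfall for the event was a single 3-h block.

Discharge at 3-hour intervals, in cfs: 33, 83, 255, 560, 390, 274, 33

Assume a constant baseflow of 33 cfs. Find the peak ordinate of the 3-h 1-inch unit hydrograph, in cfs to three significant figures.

Direct runoff: 0.0, 50.0, 222.0, 527.0, 357.0, 241.0, 0.0 cfs; ΣQ_DR = 1397 cfs, peak = 527.0 cfs.
Runoff depth d = ΣQ_DR·Δt / A = 1397 × 10800 / (3.25 mi²) = 1.998 in.
The 1-inch UH is the DRH scaled by (1 in)/d, so U_p = 527.0 × 1/1.998 = 264 cfs.

U_p ≈ 264 cfs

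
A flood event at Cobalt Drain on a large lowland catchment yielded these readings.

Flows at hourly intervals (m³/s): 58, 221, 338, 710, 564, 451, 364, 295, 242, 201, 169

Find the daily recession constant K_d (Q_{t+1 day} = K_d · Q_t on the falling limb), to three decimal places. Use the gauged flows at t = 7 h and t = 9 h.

Between t = 7 h and t = 9 h the flow falls from 295 to 201 m³/s over 2×1 h = 2 h.
Per-interval ratio K = (201/295)^(1/2) = 0.8254; K_d = K^(24/1) = 0.010.

K_d ≈ 0.010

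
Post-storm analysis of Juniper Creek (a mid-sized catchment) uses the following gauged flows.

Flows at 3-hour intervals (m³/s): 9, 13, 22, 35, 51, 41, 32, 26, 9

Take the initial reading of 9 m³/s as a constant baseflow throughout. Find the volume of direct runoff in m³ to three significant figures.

V ≈ 1.70 × 10^6 m³

Direct-runoff ordinates (Q − Q_b): 0.0, 4.0, 13.0, 26.0, 42.0, 32.0, 23.0, 17.0, 0.0 m³/s.
ΣQ_DR = 157.0 m³/s.
With Δt = 3 h = 10800 s, V = ΣQ_DR · Δt = 157.0 × 10800 = 1.70 × 10^6 m³.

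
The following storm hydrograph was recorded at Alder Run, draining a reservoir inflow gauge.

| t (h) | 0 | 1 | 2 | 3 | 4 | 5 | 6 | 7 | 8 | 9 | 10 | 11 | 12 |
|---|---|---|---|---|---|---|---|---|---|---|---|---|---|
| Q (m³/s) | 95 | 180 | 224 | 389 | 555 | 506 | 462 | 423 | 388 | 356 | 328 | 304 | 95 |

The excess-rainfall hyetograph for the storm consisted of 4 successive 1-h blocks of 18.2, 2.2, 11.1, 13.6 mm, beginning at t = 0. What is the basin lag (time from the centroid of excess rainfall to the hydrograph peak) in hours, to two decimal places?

Centroid of excess rainfall: t_c = Σ P_i·t̄_i / ΣP_i = 1.9457 h (block centres at 0.5, 1.5, 2.5, 3.5 h).
Hydrograph peak occurs at t = 4 h, so basin lag t_L = 4 − 1.9457 = 2.05 h.

t_L ≈ 2.05 h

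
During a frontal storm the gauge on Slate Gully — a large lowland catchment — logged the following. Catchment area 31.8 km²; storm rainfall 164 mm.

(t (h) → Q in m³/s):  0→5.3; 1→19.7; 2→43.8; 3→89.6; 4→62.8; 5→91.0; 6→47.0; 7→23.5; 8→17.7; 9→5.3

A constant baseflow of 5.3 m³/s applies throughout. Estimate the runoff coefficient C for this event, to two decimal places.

C ≈ 0.24

ΣQ_DR = 352.7 m³/s; V = ΣQ_DR·Δt = 1.270 × 10^6 m³.
Runoff depth d = V / A = 39.93 mm.
C = d / P = 39.93 / 164 = 0.24.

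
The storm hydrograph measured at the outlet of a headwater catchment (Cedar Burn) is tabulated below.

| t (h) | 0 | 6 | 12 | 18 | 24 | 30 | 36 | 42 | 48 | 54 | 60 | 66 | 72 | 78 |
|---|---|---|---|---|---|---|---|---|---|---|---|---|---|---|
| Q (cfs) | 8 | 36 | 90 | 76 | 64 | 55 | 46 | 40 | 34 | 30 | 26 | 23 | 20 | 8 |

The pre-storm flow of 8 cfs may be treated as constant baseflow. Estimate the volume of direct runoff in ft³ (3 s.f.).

Direct-runoff ordinates (Q − Q_b): 0.0, 28.0, 82.0, 68.0, 56.0, 47.0, 38.0, 32.0, 26.0, 22.0, 18.0, 15.0, 12.0, 0.0 cfs.
ΣQ_DR = 444.0 cfs.
With Δt = 6 h = 21600 s, V = ΣQ_DR · Δt = 444.0 × 21600 = 9.59 × 10^6 ft³.

V ≈ 9.59 × 10^6 ft³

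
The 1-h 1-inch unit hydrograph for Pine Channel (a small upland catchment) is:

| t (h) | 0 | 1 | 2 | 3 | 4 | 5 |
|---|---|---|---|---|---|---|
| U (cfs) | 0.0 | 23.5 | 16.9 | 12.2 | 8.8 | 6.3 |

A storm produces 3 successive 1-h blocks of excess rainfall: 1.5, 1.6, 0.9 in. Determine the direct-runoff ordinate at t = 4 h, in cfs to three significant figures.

By discrete convolution, Q_j = Σ (P_i / 1 in) · U_{j−i}.
At t = 4 h (j=4): Q = (1.5/1)·8.8 + (1.6/1)·12.2 + (0.9/1)·16.9 = 47.9 cfs.

Q ≈ 47.9 cfs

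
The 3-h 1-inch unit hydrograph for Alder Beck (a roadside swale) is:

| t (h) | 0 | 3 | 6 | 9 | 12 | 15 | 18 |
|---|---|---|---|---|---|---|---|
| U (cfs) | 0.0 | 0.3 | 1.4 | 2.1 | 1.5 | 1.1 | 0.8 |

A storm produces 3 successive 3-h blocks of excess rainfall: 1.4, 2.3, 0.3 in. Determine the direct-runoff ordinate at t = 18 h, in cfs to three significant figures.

By discrete convolution, Q_j = Σ (P_i / 1 in) · U_{j−i}.
At t = 18 h (j=6): Q = (1.4/1)·0.8 + (2.3/1)·1.1 + (0.3/1)·1.5 = 4.10 cfs.

Q ≈ 4.10 cfs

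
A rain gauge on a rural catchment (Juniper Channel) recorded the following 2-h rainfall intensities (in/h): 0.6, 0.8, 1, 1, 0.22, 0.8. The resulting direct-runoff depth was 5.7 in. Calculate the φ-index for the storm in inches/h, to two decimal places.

φ ≈ 0.27 in/h

Only the 5 blocks with intensity above φ contribute runoff: 0.6, 0.8, 1, 1, 0.8 in/h.
Σ(I−φ)·Δt = d  ⇒  (0.6+0.8+1+1+0.8 − 5φ)·2 = 5.7
φ = (4.200 − 5.7/2) / 5 = 0.27 in/h.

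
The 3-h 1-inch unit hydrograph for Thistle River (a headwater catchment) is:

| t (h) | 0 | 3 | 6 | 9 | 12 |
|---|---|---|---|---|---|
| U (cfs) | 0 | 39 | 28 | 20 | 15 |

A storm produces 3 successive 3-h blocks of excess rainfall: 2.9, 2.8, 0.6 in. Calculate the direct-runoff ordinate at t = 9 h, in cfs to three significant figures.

By discrete convolution, Q_j = Σ (P_i / 1 in) · U_{j−i}.
At t = 9 h (j=3): Q = (2.9/1)·20 + (2.8/1)·28 + (0.6/1)·39 = 160 cfs.

Q ≈ 160 cfs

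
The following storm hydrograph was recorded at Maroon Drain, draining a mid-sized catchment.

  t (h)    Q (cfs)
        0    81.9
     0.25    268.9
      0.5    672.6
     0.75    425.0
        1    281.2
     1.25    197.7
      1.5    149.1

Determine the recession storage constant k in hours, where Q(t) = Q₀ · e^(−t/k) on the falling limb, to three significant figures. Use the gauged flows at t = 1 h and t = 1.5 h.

On the falling limb, Q drops from 281.2 to 149.1 cfs between t = 1 h and t = 1.5 h (Δt = 0.5 h).
k = −Δt / ln(Q₂/Q₁) = −0.5 / ln(149.1/281.2) = 0.788 h.

k ≈ 0.788 h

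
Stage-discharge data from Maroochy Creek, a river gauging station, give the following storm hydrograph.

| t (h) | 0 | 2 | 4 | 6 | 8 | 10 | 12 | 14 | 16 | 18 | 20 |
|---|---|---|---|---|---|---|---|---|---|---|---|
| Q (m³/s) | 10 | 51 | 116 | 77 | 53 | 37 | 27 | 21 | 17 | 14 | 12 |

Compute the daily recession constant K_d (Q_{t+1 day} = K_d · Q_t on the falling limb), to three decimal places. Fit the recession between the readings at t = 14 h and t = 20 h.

K_d ≈ 0.107

Between t = 14 h and t = 20 h the flow falls from 21 to 12 m³/s over 3×2 h = 6 h.
Per-interval ratio K = (12/21)^(1/3) = 0.8298; K_d = K^(24/2) = 0.107.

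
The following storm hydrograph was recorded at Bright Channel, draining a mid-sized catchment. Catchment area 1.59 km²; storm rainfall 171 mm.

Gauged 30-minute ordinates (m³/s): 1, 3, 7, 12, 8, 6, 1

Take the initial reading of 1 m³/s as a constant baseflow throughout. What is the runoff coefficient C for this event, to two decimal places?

C ≈ 0.21

ΣQ_DR = 31.00 m³/s; V = ΣQ_DR·Δt = 55800 m³.
Runoff depth d = V / A = 35.09 mm.
C = d / P = 35.09 / 171 = 0.21.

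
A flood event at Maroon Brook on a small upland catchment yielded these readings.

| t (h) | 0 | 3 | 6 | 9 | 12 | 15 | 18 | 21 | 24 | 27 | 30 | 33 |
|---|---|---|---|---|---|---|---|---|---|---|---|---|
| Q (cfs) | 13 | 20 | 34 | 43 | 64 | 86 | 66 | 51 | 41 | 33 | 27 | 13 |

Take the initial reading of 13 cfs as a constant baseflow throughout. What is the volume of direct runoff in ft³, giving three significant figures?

Direct-runoff ordinates (Q − Q_b): 0.0, 7.0, 21.0, 30.0, 51.0, 73.0, 53.0, 38.0, 28.0, 20.0, 14.0, 0.0 cfs.
ΣQ_DR = 335.0 cfs.
With Δt = 3 h = 10800 s, V = ΣQ_DR · Δt = 335.0 × 10800 = 3.62 × 10^6 ft³.

V ≈ 3.62 × 10^6 ft³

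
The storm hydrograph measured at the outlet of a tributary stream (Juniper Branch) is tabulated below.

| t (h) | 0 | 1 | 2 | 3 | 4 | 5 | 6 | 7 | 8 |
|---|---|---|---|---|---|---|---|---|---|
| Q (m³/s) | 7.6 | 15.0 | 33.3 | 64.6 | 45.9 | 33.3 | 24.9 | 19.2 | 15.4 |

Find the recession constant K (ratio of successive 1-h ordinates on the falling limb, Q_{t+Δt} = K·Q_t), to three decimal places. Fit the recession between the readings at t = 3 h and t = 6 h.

K ≈ 0.728

Using the recession-limb readings at t = 3 h and t = 6 h: Q falls from 64.6 to 24.9 m³/s over 3 intervals.
K = (Q₂/Q₁)^(1/3) = (24.9/64.6)^(1/3) = 0.728.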